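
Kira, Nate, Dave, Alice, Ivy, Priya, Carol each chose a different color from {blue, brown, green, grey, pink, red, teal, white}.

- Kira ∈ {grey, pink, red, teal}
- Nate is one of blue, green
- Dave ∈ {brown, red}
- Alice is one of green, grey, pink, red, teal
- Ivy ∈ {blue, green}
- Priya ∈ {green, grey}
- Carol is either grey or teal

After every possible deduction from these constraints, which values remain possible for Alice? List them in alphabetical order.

pink, red

The 7 variables draw from only 7 values {blue, brown, green, grey, pink, red, teal}, so each is used; only Dave can be brown, hence Dave = brown.
Nate and Ivy between them cover only {blue, green} — a naked pair. Remove those values from Alice, Priya.
That leaves Priya = grey. Strike grey from Kira, Alice, Carol.
Carol must be teal (only option left). So Kira, Alice can't be teal.
No further eliminations apply; Alice can still be any of pink, red.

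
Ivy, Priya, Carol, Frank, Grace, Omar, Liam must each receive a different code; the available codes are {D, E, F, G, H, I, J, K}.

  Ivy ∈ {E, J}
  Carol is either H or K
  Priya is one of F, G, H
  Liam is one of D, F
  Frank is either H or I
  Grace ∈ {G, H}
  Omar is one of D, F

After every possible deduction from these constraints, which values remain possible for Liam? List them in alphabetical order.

Omar and Liam between them cover only {D, F} — a naked pair. Remove those values from Priya.
Priya and Grace between them cover only {G, H} — a naked pair. Remove those values from Carol, Frank.
Carol has just one choice, so Carol = K.
Frank must be I (only option left).
No further eliminations apply; Liam can still be any of D, F.

D, F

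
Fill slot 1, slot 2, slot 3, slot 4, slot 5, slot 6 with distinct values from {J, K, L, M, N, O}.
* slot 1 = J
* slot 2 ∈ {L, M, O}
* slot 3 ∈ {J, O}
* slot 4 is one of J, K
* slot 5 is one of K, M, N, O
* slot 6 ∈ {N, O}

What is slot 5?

M

slot 1's domain is down to {J}, so slot 1 = J. Eliminate J elsewhere: slot 3, slot 4.
That leaves slot 3 = O. Remove O from slot 2, slot 5, slot 6.
slot 4's domain is down to {K}, so slot 4 = K. Eliminate K elsewhere: slot 5.
slot 6 must be N (only option left). Remove N from slot 5.
So slot 5 = M.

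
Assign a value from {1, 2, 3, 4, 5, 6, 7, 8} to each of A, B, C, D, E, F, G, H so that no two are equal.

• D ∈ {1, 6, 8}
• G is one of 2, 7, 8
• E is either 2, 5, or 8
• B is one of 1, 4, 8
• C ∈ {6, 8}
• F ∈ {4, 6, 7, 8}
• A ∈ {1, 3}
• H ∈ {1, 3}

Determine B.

Among the 8 variables, 5 fits only E (and all 8 values in {1, 2, 3, 4, 5, 6, 7, 8} must be used), so E = 5.
Among the 7 still-open variables, 2 fits only G (and all 7 values in {1, 2, 3, 4, 6, 7, 8} must be used), so G = 2.
The 6 still-open variables together cover exactly {1, 3, 4, 6, 7, 8} — 6 values for 6 variables — and 7 appears only in F's list, so F = 7.
The 5 still-open variables draw from only 5 values {1, 3, 4, 6, 8}, so each is used; only B can be 4, hence B = 4.

4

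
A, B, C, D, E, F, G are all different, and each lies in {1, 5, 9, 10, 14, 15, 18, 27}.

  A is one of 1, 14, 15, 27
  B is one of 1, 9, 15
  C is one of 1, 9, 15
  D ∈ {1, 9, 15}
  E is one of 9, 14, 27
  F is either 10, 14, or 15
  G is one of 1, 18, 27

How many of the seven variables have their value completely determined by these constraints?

The 7 variables together cover exactly {1, 9, 10, 14, 15, 18, 27} — 7 values for 7 variables — and 10 appears only in F's list, so F = 10.
The 6 still-open variables draw from only 6 values {1, 9, 14, 15, 18, 27}, so each is used; only G can be 18, hence G = 18.
B, C, D share exactly the 3 values {1, 9, 15}; by pigeonhole those values go to them, so strike 1, 9, 15 from A, E.
Determined: F=10, G=18. The other variables each still have more than one consistent value. That makes 2.

2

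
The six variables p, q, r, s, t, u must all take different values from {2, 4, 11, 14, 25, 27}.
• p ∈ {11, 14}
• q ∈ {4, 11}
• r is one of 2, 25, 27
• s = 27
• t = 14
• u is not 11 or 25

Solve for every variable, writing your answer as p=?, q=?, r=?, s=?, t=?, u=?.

s's domain is down to {27}, so s = 27. Eliminate 27 elsewhere: r, u.
t's domain is down to {14}, so t = 14. Remove 14 from p, u.
p's domain is down to {11}, so p = 11. So q can't be 11.
q must be 4 (only option left). Remove 4 from u.
u must be 2 (only option left). Eliminate 2 elsewhere: r.
r has just one choice, so r = 25.

p=11, q=4, r=25, s=27, t=14, u=2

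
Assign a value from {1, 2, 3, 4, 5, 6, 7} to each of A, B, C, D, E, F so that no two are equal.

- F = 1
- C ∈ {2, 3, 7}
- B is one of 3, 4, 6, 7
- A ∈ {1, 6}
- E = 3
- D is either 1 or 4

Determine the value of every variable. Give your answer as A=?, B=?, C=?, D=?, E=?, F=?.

A=6, B=7, C=2, D=4, E=3, F=1

E has just one choice, so E = 3. So B, C can't be 3.
That leaves F = 1. Remove 1 from A, D.
That leaves A = 6. Strike 6 from B.
That leaves D = 4. Remove 4 from B.
B has just one choice, so B = 7. Remove 7 from C.
C has just one choice, so C = 2.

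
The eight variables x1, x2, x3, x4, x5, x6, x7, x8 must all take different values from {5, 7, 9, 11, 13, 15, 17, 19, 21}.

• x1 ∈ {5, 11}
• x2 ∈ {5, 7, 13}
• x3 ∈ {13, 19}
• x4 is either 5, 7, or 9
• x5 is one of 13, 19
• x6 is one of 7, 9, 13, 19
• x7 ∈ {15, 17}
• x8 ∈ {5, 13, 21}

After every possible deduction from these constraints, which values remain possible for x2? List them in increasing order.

x3 and x5 share exactly the 2 values {13, 19}; by pigeonhole those values go to them, so strike 13, 19 from x2, x6, x8.
x2, x4, x6 between them cover only {5, 7, 9} — a naked triple. Remove those values from x1, x8.
x1's domain is down to {11}, so x1 = 11.
x8's domain is down to {21}, so x8 = 21.
No further eliminations apply; x2 can still be any of 5, 7.

5, 7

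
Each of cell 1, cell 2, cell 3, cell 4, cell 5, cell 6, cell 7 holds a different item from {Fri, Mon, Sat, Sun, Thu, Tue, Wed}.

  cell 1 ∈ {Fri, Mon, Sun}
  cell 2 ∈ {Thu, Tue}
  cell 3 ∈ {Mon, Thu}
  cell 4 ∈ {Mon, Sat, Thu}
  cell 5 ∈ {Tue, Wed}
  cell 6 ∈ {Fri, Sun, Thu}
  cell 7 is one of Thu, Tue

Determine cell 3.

Mon

The 7 variables draw from only 7 values {Fri, Mon, Sat, Sun, Thu, Tue, Wed}, so each is used; only cell 4 can be Sat, hence cell 4 = Sat.
Among the 6 still-open variables, Wed fits only cell 5 (and all 6 values in {Fri, Mon, Sun, Thu, Tue, Wed} must be used), so cell 5 = Wed.
The 2 variables cell 2 and cell 7 are confined to {Thu, Tue}, which locks those values in; drop them from cell 3, cell 6.
So cell 3 = Mon.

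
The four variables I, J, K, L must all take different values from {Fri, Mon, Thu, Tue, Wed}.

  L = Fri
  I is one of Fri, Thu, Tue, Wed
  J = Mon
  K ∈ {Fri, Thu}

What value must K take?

J has just one choice, so J = Mon.
L has just one choice, so L = Fri. Strike Fri from I, K.
So K = Thu.

Thu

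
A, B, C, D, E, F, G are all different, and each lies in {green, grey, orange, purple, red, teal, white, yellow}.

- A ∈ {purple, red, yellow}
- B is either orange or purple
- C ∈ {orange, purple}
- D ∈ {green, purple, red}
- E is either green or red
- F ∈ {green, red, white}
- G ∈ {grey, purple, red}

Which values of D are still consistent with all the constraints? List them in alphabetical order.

green, red

The 7 variables together cover exactly {green, grey, orange, purple, red, white, yellow} — 7 values for 7 variables — and grey appears only in G's list, so G = grey.
Among the 6 still-open variables, white fits only F (and all 6 values in {green, orange, purple, red, white, yellow} must be used), so F = white.
Among the 5 still-open variables, yellow fits only A (and all 5 values in {green, orange, purple, red, yellow} must be used), so A = yellow.
B and C share exactly the 2 values {orange, purple}; by pigeonhole those values go to them, so strike orange, purple from D.
No further eliminations apply; D can still be any of green, red.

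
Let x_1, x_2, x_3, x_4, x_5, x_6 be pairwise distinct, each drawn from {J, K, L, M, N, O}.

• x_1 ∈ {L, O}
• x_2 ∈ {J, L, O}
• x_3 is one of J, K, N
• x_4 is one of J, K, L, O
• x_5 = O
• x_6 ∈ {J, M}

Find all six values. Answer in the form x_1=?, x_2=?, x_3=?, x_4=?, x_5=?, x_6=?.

x_5 has just one choice, so x_5 = O. So x_1, x_2, x_4 can't be O.
x_1 must be L (only option left). Eliminate L elsewhere: x_2, x_4.
x_2's domain is down to {J}, so x_2 = J. So x_3, x_4, x_6 can't be J.
x_4 has just one choice, so x_4 = K. Strike K from x_3.
x_6 must be M (only option left).
x_3 has just one choice, so x_3 = N.

x_1=L, x_2=J, x_3=N, x_4=K, x_5=O, x_6=M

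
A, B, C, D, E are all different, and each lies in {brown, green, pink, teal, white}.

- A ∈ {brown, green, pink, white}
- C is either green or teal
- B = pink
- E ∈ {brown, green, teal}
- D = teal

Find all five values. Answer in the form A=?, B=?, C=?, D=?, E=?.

B has just one choice, so B = pink. Strike pink from A.
That leaves D = teal. Strike teal from C, E.
C's domain is down to {green}, so C = green. Eliminate green elsewhere: A, E.
E's domain is down to {brown}, so E = brown. Remove brown from A.
A must be white (only option left).

A=white, B=pink, C=green, D=teal, E=brown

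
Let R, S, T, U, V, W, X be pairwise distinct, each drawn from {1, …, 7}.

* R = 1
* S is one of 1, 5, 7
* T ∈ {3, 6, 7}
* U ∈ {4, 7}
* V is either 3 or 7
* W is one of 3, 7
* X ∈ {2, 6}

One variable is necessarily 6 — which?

R must be 1 (only option left). Strike 1 from S.
Among the 6 still-open variables, 2 fits only X (and all 6 values in {2, 3, 4, 5, 6, 7} must be used), so X = 2.
The 5 still-open variables together cover exactly {3, 4, 5, 6, 7} — 5 values for 5 variables — and 4 appears only in U's list, so U = 4.
Among the 4 still-open variables, 5 fits only S (and all 4 values in {3, 5, 6, 7} must be used), so S = 5.
The 3 still-open variables draw from only 3 values {3, 6, 7}, so each is used; only T can be 6, hence T = 6.

T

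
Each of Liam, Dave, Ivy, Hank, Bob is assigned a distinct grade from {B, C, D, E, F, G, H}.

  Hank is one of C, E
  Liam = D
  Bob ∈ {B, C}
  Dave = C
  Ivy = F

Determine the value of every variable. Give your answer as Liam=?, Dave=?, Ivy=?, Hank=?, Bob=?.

Liam=D, Dave=C, Ivy=F, Hank=E, Bob=B

Liam's domain is down to {D}, so Liam = D.
Dave must be C (only option left). Remove C from Hank, Bob.
Ivy has just one choice, so Ivy = F.
Hank has just one choice, so Hank = E.
Bob's domain is down to {B}, so Bob = B.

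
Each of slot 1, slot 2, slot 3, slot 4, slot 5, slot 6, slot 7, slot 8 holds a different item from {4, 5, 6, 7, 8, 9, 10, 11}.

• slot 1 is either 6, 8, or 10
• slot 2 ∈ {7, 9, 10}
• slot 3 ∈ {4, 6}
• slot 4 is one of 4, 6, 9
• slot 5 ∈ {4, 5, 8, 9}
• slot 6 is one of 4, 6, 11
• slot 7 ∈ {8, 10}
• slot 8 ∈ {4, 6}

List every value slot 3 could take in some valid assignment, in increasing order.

4, 6

The 8 variables draw from only 8 values {4, 5, 6, 7, 8, 9, 10, 11}, so each is used; only slot 5 can be 5, hence slot 5 = 5.
Among the 7 still-open variables, 7 fits only slot 2 (and all 7 values in {4, 6, 7, 8, 9, 10, 11} must be used), so slot 2 = 7.
Among the 6 still-open variables, 9 fits only slot 4 (and all 6 values in {4, 6, 8, 9, 10, 11} must be used), so slot 4 = 9.
The 5 still-open variables together cover exactly {4, 6, 8, 10, 11} — 5 values for 5 variables — and 11 appears only in slot 6's list, so slot 6 = 11.
slot 3 and slot 8 between them cover only {4, 6} — a naked pair. Remove those values from slot 1.
No further eliminations apply; slot 3 can still be any of 4, 6.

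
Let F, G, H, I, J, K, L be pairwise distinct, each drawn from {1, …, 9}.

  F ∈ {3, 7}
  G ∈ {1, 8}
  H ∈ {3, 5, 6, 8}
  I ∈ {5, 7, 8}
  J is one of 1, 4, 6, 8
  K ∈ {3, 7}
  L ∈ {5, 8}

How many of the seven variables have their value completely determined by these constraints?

3

The 7 variables together cover exactly {1, 3, 4, 5, 6, 7, 8} — 7 values for 7 variables — and 4 appears only in J's list, so J = 4.
Among the 6 still-open variables, 1 fits only G (and all 6 values in {1, 3, 5, 6, 7, 8} must be used), so G = 1.
Among the 5 still-open variables, 6 fits only H (and all 5 values in {3, 5, 6, 7, 8} must be used), so H = 6.
F and K share exactly the 2 values {3, 7}; by pigeonhole those values go to them, so strike 3, 7 from I.
Determined: G=1, H=6, J=4. The other variables each still have more than one consistent value. That makes 3.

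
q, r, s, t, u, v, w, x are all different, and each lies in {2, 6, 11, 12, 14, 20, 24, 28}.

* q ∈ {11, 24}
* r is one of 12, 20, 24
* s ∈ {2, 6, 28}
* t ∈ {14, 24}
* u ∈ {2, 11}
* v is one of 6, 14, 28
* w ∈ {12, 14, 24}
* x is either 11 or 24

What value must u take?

2

The 8 variables together cover exactly {2, 6, 11, 12, 14, 20, 24, 28} — 8 values for 8 variables — and 20 appears only in r's list, so r = 20.
The 7 still-open variables together cover exactly {2, 6, 11, 12, 14, 24, 28} — 7 values for 7 variables — and 12 appears only in w's list, so w = 12.
The 2 variables q and x are confined to {11, 24}, which locks those values in; drop them from t, u.
So u = 2.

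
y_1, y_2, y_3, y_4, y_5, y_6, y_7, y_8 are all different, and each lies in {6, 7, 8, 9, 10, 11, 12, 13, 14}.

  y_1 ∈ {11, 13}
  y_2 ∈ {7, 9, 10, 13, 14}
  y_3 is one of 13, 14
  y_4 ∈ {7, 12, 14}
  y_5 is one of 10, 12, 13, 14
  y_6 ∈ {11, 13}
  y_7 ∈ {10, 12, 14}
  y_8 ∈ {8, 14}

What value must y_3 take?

14

Among the 8 variables, 8 fits only y_8 (and all 8 values in {7, 8, 9, 10, 11, 12, 13, 14} must be used), so y_8 = 8.
The 7 still-open variables draw from only 7 values {7, 9, 10, 11, 12, 13, 14}, so each is used; only y_2 can be 9, hence y_2 = 9.
The 6 still-open variables draw from only 6 values {7, 10, 11, 12, 13, 14}, so each is used; only y_4 can be 7, hence y_4 = 7.
The 2 variables y_1 and y_6 are confined to {11, 13}, which locks those values in; drop them from y_3, y_5.
So y_3 = 14.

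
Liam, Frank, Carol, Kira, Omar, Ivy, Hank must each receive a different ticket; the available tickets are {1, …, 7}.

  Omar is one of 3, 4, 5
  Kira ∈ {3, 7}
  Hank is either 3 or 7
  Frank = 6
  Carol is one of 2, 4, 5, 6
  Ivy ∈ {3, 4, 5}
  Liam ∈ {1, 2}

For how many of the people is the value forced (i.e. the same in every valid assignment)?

Frank's domain is down to {6}, so Frank = 6. So Carol can't be 6.
Among the 6 still-open variables, 1 fits only Liam (and all 6 values in {1, 2, 3, 4, 5, 7} must be used), so Liam = 1.
The 5 still-open variables together cover exactly {2, 3, 4, 5, 7} — 5 values for 5 variables — and 2 appears only in Carol's list, so Carol = 2.
The 2 variables Kira and Hank are confined to {3, 7}, which locks those values in; drop them from Omar, Ivy.
Determined: Liam=1, Frank=6, Carol=2. The other people each still have more than one consistent value. That makes 3.

3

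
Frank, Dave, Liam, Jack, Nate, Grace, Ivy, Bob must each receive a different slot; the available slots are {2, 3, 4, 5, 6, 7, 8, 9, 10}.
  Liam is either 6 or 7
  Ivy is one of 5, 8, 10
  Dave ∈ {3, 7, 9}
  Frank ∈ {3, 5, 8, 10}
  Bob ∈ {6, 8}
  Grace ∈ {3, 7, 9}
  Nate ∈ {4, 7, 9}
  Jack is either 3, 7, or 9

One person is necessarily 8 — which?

Bob

The 8 variables together cover exactly {3, 4, 5, 6, 7, 8, 9, 10} — 8 values for 8 variables — and 4 appears only in Nate's list, so Nate = 4.
The 3 variables Dave, Jack, Grace are confined to {3, 7, 9}, which locks those values in; drop them from Frank, Liam.
Liam must be 6 (only option left). Remove 6 from Bob.
So 8 goes to Bob.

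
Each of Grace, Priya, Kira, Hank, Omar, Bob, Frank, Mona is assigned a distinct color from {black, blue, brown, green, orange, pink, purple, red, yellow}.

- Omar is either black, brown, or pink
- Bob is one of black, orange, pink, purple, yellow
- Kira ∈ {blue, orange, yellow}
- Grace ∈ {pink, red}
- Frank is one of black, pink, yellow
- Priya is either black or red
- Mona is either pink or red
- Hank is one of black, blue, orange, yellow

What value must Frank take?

yellow

The 8 variables draw from only 8 values {black, blue, brown, orange, pink, purple, red, yellow}, so each is used; only Omar can be brown, hence Omar = brown.
Among the 7 still-open variables, purple fits only Bob (and all 7 values in {black, blue, orange, pink, purple, red, yellow} must be used), so Bob = purple.
Grace and Mona share exactly the 2 values {pink, red}; by pigeonhole those values go to them, so strike pink, red from Priya, Frank.
Priya must be black (only option left). Eliminate black elsewhere: Hank, Frank.
So Frank = yellow.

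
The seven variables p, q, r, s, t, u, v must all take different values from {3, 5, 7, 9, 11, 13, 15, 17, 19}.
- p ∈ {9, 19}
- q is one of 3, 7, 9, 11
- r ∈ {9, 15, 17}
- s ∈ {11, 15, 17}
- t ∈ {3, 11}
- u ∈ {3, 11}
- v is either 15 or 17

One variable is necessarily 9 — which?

r

Among the 7 variables, 7 fits only q (and all 7 values in {3, 7, 9, 11, 15, 17, 19} must be used), so q = 7.
The 6 still-open variables draw from only 6 values {3, 9, 11, 15, 17, 19}, so each is used; only p can be 19, hence p = 19.
The 5 still-open variables draw from only 5 values {3, 9, 11, 15, 17}, so each is used; only r can be 9, hence r = 9.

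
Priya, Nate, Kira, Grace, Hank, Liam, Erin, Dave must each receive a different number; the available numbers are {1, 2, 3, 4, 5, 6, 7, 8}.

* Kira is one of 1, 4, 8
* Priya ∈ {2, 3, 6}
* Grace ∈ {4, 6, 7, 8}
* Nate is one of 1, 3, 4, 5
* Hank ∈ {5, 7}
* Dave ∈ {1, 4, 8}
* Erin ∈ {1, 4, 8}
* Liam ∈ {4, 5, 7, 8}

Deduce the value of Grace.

The 8 variables together cover exactly {1, 2, 3, 4, 5, 6, 7, 8} — 8 values for 8 variables — and 2 appears only in Priya's list, so Priya = 2.
Among the 7 still-open variables, 3 fits only Nate (and all 7 values in {1, 3, 4, 5, 6, 7, 8} must be used), so Nate = 3.
Among the 6 still-open variables, 6 fits only Grace (and all 6 values in {1, 4, 5, 6, 7, 8} must be used), so Grace = 6.

6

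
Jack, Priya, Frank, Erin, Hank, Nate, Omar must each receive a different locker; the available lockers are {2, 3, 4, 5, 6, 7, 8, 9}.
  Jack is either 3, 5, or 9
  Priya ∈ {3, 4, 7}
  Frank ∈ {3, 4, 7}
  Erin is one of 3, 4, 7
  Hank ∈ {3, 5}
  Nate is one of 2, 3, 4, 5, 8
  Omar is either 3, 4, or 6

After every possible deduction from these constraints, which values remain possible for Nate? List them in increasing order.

2, 8

Priya, Frank, Erin between them cover only {3, 4, 7} — a naked triple. Remove those values from Jack, Hank, Nate, Omar.
Hank's domain is down to {5}, so Hank = 5. Strike 5 from Jack, Nate.
That leaves Omar = 6.
That leaves Jack = 9.
No further eliminations apply; Nate can still be any of 2, 8.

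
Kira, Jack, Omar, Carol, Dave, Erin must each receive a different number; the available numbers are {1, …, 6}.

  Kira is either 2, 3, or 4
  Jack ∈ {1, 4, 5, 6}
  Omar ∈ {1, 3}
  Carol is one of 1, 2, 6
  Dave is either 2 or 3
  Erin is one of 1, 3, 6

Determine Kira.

4

The 6 variables draw from only 6 values {1, 2, 3, 4, 5, 6}, so each is used; only Jack can be 5, hence Jack = 5.
The 5 still-open variables draw from only 5 values {1, 2, 3, 4, 6}, so each is used; only Kira can be 4, hence Kira = 4.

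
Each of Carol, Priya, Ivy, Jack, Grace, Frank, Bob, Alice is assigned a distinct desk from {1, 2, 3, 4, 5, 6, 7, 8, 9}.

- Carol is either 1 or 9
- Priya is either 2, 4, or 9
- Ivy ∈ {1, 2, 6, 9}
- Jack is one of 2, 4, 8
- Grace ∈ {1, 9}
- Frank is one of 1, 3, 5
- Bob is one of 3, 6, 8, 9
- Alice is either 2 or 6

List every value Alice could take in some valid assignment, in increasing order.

2, 6

The 8 variables together cover exactly {1, 2, 3, 4, 5, 6, 8, 9} — 8 values for 8 variables — and 5 appears only in Frank's list, so Frank = 5.
The 7 still-open variables together cover exactly {1, 2, 3, 4, 6, 8, 9} — 7 values for 7 variables — and 3 appears only in Bob's list, so Bob = 3.
The 6 still-open variables together cover exactly {1, 2, 4, 6, 8, 9} — 6 values for 6 variables — and 8 appears only in Jack's list, so Jack = 8.
The 5 still-open variables together cover exactly {1, 2, 4, 6, 9} — 5 values for 5 variables — and 4 appears only in Priya's list, so Priya = 4.
The 2 variables Carol and Grace are confined to {1, 9}, which locks those values in; drop them from Ivy.
No further eliminations apply; Alice can still be any of 2, 6.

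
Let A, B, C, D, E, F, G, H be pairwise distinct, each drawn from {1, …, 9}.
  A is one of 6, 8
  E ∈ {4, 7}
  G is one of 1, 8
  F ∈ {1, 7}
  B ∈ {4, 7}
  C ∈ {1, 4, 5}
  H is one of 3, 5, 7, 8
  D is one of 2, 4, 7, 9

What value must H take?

B and E between them cover only {4, 7} — a naked pair. Remove those values from C, D, F, H.
F's domain is down to {1}, so F = 1. Strike 1 from C, G.
G has just one choice, so G = 8. Eliminate 8 elsewhere: A, H.
That leaves A = 6.
C has just one choice, so C = 5. Strike 5 from H.
So H = 3.

3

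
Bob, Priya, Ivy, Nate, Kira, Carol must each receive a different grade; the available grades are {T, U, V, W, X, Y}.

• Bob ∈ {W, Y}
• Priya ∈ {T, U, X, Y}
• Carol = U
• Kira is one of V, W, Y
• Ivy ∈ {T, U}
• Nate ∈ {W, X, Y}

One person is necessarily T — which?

Carol has just one choice, so Carol = U. Strike U from Priya, Ivy.
So T goes to Ivy.

Ivy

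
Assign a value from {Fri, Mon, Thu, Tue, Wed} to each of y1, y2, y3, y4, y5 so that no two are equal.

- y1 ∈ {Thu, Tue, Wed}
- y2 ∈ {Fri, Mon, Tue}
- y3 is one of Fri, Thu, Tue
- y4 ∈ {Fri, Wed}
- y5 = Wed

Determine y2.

Mon

y5 must be Wed (only option left). Remove Wed from y1, y4.
y4's domain is down to {Fri}, so y4 = Fri. Eliminate Fri elsewhere: y2, y3.
The 3 still-open variables together cover exactly {Mon, Thu, Tue} — 3 values for 3 variables — and Mon appears only in y2's list, so y2 = Mon.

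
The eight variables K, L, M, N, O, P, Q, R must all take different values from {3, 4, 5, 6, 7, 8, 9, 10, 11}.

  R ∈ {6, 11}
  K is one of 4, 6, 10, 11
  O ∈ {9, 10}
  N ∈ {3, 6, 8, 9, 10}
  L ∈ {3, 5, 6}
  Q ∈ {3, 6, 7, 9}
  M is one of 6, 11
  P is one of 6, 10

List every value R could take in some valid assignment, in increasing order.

M and R between them cover only {6, 11} — a naked pair. Remove those values from K, L, N, P, Q.
P has just one choice, so P = 10. Eliminate 10 elsewhere: K, N, O.
That leaves K = 4.
O must be 9 (only option left). So N, Q can't be 9.
No further eliminations apply; R can still be any of 6, 11.

6, 11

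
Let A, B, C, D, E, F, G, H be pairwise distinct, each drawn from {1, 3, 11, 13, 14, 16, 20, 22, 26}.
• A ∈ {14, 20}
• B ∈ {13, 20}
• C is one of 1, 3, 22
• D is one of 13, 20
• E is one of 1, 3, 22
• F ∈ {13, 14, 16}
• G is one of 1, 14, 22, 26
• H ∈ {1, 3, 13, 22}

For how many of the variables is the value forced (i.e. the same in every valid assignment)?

The 8 variables together cover exactly {1, 3, 13, 14, 16, 20, 22, 26} — 8 values for 8 variables — and 16 appears only in F's list, so F = 16.
The 7 still-open variables draw from only 7 values {1, 3, 13, 14, 20, 22, 26}, so each is used; only G can be 26, hence G = 26.
The 6 still-open variables together cover exactly {1, 3, 13, 14, 20, 22} — 6 values for 6 variables — and 14 appears only in A's list, so A = 14.
B and D between them cover only {13, 20} — a naked pair. Remove those values from H.
Determined: A=14, F=16, G=26. The other variables each still have more than one consistent value. That makes 3.

3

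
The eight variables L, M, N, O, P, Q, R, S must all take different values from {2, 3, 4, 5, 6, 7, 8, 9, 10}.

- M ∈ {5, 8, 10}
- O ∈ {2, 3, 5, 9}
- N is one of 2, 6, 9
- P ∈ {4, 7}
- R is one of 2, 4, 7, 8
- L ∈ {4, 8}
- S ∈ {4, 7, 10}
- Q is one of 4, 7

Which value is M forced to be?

The 2 variables P and Q are confined to {4, 7}, which locks those values in; drop them from L, R, S.
L has just one choice, so L = 8. So M, R can't be 8.
R's domain is down to {2}, so R = 2. Eliminate 2 elsewhere: N, O.
That leaves S = 10. So M can't be 10.
So M = 5.

5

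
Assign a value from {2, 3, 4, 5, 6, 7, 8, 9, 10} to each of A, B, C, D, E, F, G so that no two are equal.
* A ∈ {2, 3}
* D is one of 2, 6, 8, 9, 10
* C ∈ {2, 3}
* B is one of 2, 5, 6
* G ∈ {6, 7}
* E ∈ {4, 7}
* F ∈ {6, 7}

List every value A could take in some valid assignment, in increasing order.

2, 3

A and C between them cover only {2, 3} — a naked pair. Remove those values from B, D.
The 2 variables F and G are confined to {6, 7}, which locks those values in; drop them from B, D, E.
B has just one choice, so B = 5.
E has just one choice, so E = 4.
No further eliminations apply; A can still be any of 2, 3.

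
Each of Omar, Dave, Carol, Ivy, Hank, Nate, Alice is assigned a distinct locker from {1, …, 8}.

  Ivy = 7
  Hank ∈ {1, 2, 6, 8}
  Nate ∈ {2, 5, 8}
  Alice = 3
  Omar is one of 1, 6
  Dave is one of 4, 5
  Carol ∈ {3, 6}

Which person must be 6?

Carol

Ivy must be 7 (only option left).
Alice has just one choice, so Alice = 3. Eliminate 3 elsewhere: Carol.
So 6 goes to Carol.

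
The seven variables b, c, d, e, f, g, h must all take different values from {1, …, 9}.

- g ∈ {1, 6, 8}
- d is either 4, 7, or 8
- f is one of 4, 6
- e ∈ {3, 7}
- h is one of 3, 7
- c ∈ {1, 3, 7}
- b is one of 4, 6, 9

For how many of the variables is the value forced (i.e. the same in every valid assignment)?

The 7 variables draw from only 7 values {1, 3, 4, 6, 7, 8, 9}, so each is used; only b can be 9, hence b = 9.
e and h share exactly the 2 values {3, 7}; by pigeonhole those values go to them, so strike 3, 7 from c, d.
That leaves c = 1. Eliminate 1 elsewhere: g.
Determined: b=9, c=1. The other variables each still have more than one consistent value. That makes 2.

2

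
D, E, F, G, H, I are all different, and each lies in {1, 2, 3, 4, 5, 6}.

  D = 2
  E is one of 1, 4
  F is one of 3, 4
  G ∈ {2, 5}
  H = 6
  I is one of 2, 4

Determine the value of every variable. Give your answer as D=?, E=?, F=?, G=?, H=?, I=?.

D=2, E=1, F=3, G=5, H=6, I=4

D's domain is down to {2}, so D = 2. Strike 2 from G, I.
G must be 5 (only option left).
That leaves H = 6.
That leaves I = 4. So E, F can't be 4.
E has just one choice, so E = 1.
F must be 3 (only option left).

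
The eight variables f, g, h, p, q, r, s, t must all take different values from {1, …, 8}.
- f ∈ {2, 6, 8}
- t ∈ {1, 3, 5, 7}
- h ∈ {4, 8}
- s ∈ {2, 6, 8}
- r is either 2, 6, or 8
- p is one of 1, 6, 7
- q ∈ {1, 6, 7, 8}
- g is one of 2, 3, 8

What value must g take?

The 8 variables draw from only 8 values {1, 2, 3, 4, 5, 6, 7, 8}, so each is used; only h can be 4, hence h = 4.
The 7 still-open variables draw from only 7 values {1, 2, 3, 5, 6, 7, 8}, so each is used; only t can be 5, hence t = 5.
The 6 still-open variables draw from only 6 values {1, 2, 3, 6, 7, 8}, so each is used; only g can be 3, hence g = 3.

3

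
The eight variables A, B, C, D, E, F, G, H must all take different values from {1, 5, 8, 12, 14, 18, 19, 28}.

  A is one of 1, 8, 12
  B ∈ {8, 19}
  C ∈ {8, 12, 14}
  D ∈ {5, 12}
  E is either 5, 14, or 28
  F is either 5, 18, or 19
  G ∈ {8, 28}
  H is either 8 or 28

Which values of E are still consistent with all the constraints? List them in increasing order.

5, 14

The 8 variables draw from only 8 values {1, 5, 8, 12, 14, 18, 19, 28}, so each is used; only A can be 1, hence A = 1.
Among the 7 still-open variables, 18 fits only F (and all 7 values in {5, 8, 12, 14, 18, 19, 28} must be used), so F = 18.
Among the 6 still-open variables, 19 fits only B (and all 6 values in {5, 8, 12, 14, 19, 28} must be used), so B = 19.
G and H between them cover only {8, 28} — a naked pair. Remove those values from C, E.
No further eliminations apply; E can still be any of 5, 14.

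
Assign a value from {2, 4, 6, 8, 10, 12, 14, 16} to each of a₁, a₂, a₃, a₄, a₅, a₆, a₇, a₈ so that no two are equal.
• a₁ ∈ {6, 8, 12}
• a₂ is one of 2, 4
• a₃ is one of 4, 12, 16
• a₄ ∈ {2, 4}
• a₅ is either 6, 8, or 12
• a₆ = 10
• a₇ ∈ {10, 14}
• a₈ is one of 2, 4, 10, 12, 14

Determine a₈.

12

a₆ has just one choice, so a₆ = 10. So a₇, a₈ can't be 10.
a₇ has just one choice, so a₇ = 14. So a₈ can't be 14.
Among the 6 still-open variables, 16 fits only a₃ (and all 6 values in {2, 4, 6, 8, 12, 16} must be used), so a₃ = 16.
a₂ and a₄ between them cover only {2, 4} — a naked pair. Remove those values from a₈.
So a₈ = 12.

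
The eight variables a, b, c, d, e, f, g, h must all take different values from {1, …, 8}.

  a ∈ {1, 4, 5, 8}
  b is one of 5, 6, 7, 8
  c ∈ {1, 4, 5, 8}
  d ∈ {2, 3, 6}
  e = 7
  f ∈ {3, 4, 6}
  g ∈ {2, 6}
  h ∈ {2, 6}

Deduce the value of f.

4

e's domain is down to {7}, so e = 7. Eliminate 7 elsewhere: b.
g and h share exactly the 2 values {2, 6}; by pigeonhole those values go to them, so strike 2, 6 from b, d, f.
That leaves d = 3. So f can't be 3.
So f = 4.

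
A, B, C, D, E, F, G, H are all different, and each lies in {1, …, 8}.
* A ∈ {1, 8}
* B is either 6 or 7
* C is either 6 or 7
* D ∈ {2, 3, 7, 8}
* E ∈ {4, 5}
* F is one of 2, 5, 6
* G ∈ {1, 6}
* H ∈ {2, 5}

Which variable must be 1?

Among the 8 variables, 3 fits only D (and all 8 values in {1, 2, 3, 4, 5, 6, 7, 8} must be used), so D = 3.
The 7 still-open variables together cover exactly {1, 2, 4, 5, 6, 7, 8} — 7 values for 7 variables — and 4 appears only in E's list, so E = 4.
The 6 still-open variables draw from only 6 values {1, 2, 5, 6, 7, 8}, so each is used; only A can be 8, hence A = 8.
Among the 5 still-open variables, 1 fits only G (and all 5 values in {1, 2, 5, 6, 7} must be used), so G = 1.

G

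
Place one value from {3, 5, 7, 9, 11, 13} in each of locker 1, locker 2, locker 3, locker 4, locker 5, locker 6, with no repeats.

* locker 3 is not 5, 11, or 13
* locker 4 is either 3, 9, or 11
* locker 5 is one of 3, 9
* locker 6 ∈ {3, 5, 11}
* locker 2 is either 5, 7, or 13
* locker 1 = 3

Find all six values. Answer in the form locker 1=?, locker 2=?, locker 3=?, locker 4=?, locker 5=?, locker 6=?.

locker 1=3, locker 2=13, locker 3=7, locker 4=11, locker 5=9, locker 6=5

locker 1 must be 3 (only option left). So locker 3, locker 4, locker 5, locker 6 can't be 3.
locker 5 must be 9 (only option left). Eliminate 9 elsewhere: locker 3, locker 4.
locker 3's domain is down to {7}, so locker 3 = 7. Remove 7 from locker 2.
locker 4 has just one choice, so locker 4 = 11. So locker 6 can't be 11.
That leaves locker 6 = 5. Eliminate 5 elsewhere: locker 2.
locker 2 must be 13 (only option left).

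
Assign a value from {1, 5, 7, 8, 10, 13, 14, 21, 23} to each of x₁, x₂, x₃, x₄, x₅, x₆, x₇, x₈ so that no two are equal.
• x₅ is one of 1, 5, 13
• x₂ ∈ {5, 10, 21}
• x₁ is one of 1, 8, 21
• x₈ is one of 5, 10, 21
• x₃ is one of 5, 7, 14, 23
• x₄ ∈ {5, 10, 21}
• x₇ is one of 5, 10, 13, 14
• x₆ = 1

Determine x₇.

14

x₆ must be 1 (only option left). So x₁, x₅ can't be 1.
The 3 variables x₂, x₄, x₈ are confined to {5, 10, 21}, which locks those values in; drop them from x₁, x₃, x₅, x₇.
x₁ has just one choice, so x₁ = 8.
That leaves x₅ = 13. Strike 13 from x₇.
So x₇ = 14.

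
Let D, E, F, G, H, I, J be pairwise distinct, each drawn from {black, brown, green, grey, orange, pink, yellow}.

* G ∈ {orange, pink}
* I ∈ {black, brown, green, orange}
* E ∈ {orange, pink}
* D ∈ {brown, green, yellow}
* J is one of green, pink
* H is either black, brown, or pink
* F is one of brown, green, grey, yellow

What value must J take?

The 7 variables together cover exactly {black, brown, green, grey, orange, pink, yellow} — 7 values for 7 variables — and grey appears only in F's list, so F = grey.
The 6 still-open variables draw from only 6 values {black, brown, green, orange, pink, yellow}, so each is used; only D can be yellow, hence D = yellow.
The 2 variables E and G are confined to {orange, pink}, which locks those values in; drop them from H, I, J.
So J = green.

green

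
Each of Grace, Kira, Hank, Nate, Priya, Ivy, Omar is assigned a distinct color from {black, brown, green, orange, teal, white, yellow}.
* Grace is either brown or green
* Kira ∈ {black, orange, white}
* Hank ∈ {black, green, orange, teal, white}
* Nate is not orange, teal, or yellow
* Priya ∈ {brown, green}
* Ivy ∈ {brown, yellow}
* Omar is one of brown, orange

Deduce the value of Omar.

orange

The 7 variables draw from only 7 values {black, brown, green, orange, teal, white, yellow}, so each is used; only Hank can be teal, hence Hank = teal.
The 6 still-open variables draw from only 6 values {black, brown, green, orange, white, yellow}, so each is used; only Ivy can be yellow, hence Ivy = yellow.
Grace and Priya share exactly the 2 values {brown, green}; by pigeonhole those values go to them, so strike brown, green from Nate, Omar.
So Omar = orange.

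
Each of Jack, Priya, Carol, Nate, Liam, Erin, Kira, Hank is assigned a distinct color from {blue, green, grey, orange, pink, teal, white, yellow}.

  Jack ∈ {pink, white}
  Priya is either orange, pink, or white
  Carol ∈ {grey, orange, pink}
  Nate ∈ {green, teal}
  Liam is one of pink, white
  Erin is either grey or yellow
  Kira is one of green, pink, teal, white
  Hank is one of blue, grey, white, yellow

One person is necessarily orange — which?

Priya

The 8 variables draw from only 8 values {blue, green, grey, orange, pink, teal, white, yellow}, so each is used; only Hank can be blue, hence Hank = blue.
Among the 7 still-open variables, yellow fits only Erin (and all 7 values in {green, grey, orange, pink, teal, white, yellow} must be used), so Erin = yellow.
Among the 6 still-open variables, grey fits only Carol (and all 6 values in {green, grey, orange, pink, teal, white} must be used), so Carol = grey.
Among the 5 still-open variables, orange fits only Priya (and all 5 values in {green, orange, pink, teal, white} must be used), so Priya = orange.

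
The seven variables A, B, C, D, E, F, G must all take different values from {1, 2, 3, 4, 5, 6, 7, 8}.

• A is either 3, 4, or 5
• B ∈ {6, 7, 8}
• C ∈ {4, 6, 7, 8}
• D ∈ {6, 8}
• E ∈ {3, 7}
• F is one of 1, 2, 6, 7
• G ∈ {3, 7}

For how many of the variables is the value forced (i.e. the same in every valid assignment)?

2

The 2 variables E and G are confined to {3, 7}, which locks those values in; drop them from A, B, C, F.
B and D between them cover only {6, 8} — a naked pair. Remove those values from C, F.
C has just one choice, so C = 4. Eliminate 4 elsewhere: A.
That leaves A = 5.
Determined: A=5, C=4. The other variables each still have more than one consistent value. That makes 2.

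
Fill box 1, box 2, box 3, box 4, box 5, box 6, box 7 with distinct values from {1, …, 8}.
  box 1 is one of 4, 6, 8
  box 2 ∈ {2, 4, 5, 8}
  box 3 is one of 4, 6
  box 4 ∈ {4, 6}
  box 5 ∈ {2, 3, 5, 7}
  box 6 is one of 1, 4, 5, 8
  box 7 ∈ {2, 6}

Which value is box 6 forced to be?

1

box 3 and box 4 share exactly the 2 values {4, 6}; by pigeonhole those values go to them, so strike 4, 6 from box 1, box 2, box 6, box 7.
box 1's domain is down to {8}, so box 1 = 8. So box 2, box 6 can't be 8.
box 7 must be 2 (only option left). Remove 2 from box 2, box 5.
That leaves box 2 = 5. Eliminate 5 elsewhere: box 5, box 6.
So box 6 = 1.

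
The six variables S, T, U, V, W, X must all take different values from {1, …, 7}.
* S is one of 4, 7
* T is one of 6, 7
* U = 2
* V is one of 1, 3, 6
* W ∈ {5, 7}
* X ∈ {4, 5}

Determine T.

U's domain is down to {2}, so U = 2.
The 3 variables S, W, X are confined to {4, 5, 7}, which locks those values in; drop them from T.
So T = 6.

6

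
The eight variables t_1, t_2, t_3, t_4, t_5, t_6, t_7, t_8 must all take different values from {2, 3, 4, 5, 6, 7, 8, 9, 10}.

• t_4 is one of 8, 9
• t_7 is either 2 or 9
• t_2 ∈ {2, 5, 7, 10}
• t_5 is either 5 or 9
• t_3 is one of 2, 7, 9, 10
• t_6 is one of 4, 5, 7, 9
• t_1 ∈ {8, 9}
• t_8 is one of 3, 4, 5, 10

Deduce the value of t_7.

2

The 8 variables draw from only 8 values {2, 3, 4, 5, 7, 8, 9, 10}, so each is used; only t_8 can be 3, hence t_8 = 3.
The 7 still-open variables together cover exactly {2, 4, 5, 7, 8, 9, 10} — 7 values for 7 variables — and 4 appears only in t_6's list, so t_6 = 4.
t_1 and t_4 share exactly the 2 values {8, 9}; by pigeonhole those values go to them, so strike 8, 9 from t_3, t_5, t_7.
So t_7 = 2.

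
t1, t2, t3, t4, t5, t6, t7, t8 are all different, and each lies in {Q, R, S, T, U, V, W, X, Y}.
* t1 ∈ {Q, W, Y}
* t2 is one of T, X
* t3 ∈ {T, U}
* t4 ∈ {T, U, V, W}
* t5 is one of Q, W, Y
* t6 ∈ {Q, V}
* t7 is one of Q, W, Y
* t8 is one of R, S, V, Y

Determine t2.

X

The 3 variables t1, t5, t7 are confined to {Q, W, Y}, which locks those values in; drop them from t4, t6, t8.
t6 must be V (only option left). So t4, t8 can't be V.
The 2 variables t3 and t4 are confined to {T, U}, which locks those values in; drop them from t2.
So t2 = X.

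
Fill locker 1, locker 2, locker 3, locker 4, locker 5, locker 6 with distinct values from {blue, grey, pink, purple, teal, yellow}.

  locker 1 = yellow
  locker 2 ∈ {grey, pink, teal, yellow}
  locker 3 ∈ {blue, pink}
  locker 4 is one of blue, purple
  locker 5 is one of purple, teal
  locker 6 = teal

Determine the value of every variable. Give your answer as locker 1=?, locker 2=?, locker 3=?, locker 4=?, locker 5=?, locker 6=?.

locker 1's domain is down to {yellow}, so locker 1 = yellow. Eliminate yellow elsewhere: locker 2.
locker 6's domain is down to {teal}, so locker 6 = teal. So locker 2, locker 5 can't be teal.
locker 5 must be purple (only option left). So locker 4 can't be purple.
locker 4's domain is down to {blue}, so locker 4 = blue. Remove blue from locker 3.
locker 3's domain is down to {pink}, so locker 3 = pink. Remove pink from locker 2.
locker 2's domain is down to {grey}, so locker 2 = grey.

locker 1=yellow, locker 2=grey, locker 3=pink, locker 4=blue, locker 5=purple, locker 6=teal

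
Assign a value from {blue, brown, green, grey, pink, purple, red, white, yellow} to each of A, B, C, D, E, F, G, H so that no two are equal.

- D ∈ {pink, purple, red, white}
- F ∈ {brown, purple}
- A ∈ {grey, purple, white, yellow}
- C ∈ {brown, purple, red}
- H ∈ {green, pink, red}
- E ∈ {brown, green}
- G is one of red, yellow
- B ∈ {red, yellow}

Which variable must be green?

Among the 8 variables, grey fits only A (and all 8 values in {brown, green, grey, pink, purple, red, white, yellow} must be used), so A = grey.
Among the 7 still-open variables, white fits only D (and all 7 values in {brown, green, pink, purple, red, white, yellow} must be used), so D = white.
The 6 still-open variables draw from only 6 values {brown, green, pink, purple, red, yellow}, so each is used; only H can be pink, hence H = pink.
Among the 5 still-open variables, green fits only E (and all 5 values in {brown, green, purple, red, yellow} must be used), so E = green.

E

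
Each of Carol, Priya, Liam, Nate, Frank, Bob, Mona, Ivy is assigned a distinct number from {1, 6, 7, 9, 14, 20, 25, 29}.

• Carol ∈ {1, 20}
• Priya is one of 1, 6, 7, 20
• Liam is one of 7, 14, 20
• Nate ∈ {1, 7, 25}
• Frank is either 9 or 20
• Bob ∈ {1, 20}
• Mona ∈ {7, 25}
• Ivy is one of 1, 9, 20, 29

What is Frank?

9

The 8 variables together cover exactly {1, 6, 7, 9, 14, 20, 25, 29} — 8 values for 8 variables — and 6 appears only in Priya's list, so Priya = 6.
The 7 still-open variables draw from only 7 values {1, 7, 9, 14, 20, 25, 29}, so each is used; only Liam can be 14, hence Liam = 14.
The 6 still-open variables together cover exactly {1, 7, 9, 20, 25, 29} — 6 values for 6 variables — and 29 appears only in Ivy's list, so Ivy = 29.
The 5 still-open variables together cover exactly {1, 7, 9, 20, 25} — 5 values for 5 variables — and 9 appears only in Frank's list, so Frank = 9.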